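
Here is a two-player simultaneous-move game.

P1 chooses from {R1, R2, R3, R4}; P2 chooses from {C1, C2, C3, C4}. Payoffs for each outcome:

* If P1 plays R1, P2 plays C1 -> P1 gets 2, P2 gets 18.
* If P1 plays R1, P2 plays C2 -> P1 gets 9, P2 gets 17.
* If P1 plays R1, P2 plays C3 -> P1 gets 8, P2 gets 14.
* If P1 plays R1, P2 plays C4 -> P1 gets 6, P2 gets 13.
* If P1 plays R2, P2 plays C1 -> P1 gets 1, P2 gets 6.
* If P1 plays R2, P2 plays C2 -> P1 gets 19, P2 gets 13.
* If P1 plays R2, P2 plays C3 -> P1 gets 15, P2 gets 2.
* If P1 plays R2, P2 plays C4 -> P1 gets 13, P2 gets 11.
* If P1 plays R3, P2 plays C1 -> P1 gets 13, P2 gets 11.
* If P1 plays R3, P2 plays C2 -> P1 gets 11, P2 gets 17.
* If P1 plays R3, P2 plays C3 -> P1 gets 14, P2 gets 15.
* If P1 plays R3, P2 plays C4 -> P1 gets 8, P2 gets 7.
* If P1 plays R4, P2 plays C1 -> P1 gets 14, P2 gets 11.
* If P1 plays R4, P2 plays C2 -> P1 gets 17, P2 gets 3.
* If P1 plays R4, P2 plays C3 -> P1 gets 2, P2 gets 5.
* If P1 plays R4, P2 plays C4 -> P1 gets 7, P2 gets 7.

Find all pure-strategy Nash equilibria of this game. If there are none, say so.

For each strategy profile, look for a profitable unilateral deviation.
(R1, C1): P1 can switch to R3 (2 → 13). Not NE.
(R1, C2): P1 can switch to R2 (9 → 19). Not NE.
(R1, C3): P1 can switch to R2 (8 → 15). Not NE.
(R1, C4): P1 can switch to R2 (6 → 13). Not NE.
(R2, C1): P1 can switch to R1 (1 → 2). Not NE.
(R2, C2): P1 gets 19, best alternative 17; P2 gets 13, best alternative 11. No profitable deviation — NE.
(R2, C3): P2 can switch to C1 (2 → 6). Not NE.
(R2, C4): P2 can switch to C2 (11 → 13). Not NE.
(R3, C1): P1 can switch to R4 (13 → 14). Not NE.
(R4, C1): P1 gets 14, best alternative 13; P2 gets 11, best alternative 7. No profitable deviation — NE.
(The remaining 6 profiles each have a profitable deviation by the same check.)

Pure-strategy Nash equilibria: (R2, C2), (R4, C1)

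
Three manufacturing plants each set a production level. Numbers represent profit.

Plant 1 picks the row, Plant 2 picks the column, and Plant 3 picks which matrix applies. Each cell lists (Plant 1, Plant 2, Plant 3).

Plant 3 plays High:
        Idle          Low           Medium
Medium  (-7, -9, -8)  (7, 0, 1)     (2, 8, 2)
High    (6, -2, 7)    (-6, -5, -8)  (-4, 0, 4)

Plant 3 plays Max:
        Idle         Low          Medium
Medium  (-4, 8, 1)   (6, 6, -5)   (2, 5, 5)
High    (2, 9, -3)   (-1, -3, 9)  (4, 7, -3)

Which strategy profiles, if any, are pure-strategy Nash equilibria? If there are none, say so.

Plant 1 against (Idle, High): payoffs -7, 6 → best response High.
Plant 1 against (Idle, Max): payoffs -4, 2 → best response High.
Plant 1 against (Low, High): payoffs 7, -6 → best response Medium.
Plant 1 against (Low, Max): payoffs 6, -1 → best response Medium.
Plant 1 against (Medium, High): payoffs 2, -4 → best response Medium.
Plant 1 against (Medium, Max): payoffs 2, 4 → best response High.
Plant 2 against (Medium, High): payoffs -9, 0, 8 → best response Medium.
Plant 2 against (Medium, Max): payoffs 8, 6, 5 → best response Idle.
Plant 2 against (High, High): payoffs -2, -5, 0 → best response Medium.
Plant 2 against (High, Max): payoffs 9, -3, 7 → best response Idle.
Plant 3 against (Medium, Idle): payoffs -8, 1 → best response Max.
Plant 3 against (Medium, Low): payoffs 1, -5 → best response High.
Plant 3 against (Medium, Medium): payoffs 2, 5 → best response Max.
Plant 3 against (High, Idle): payoffs 7, -3 → best response High.
Plant 3 against (High, Low): payoffs -8, 9 → best response Max.
Plant 3 against (High, Medium): payoffs 4, -3 → best response High.
No profile is a mutual best response for all players.

none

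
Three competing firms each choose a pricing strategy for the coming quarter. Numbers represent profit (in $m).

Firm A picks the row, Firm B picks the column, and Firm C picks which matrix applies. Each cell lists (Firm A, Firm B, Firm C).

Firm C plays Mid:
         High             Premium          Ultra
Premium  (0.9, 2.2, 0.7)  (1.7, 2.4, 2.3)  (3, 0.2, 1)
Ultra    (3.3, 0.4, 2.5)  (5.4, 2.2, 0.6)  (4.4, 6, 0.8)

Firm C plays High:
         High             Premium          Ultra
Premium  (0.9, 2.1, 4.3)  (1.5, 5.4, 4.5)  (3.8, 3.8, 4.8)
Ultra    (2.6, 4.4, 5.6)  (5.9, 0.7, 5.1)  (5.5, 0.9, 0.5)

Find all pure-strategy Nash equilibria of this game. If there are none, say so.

Firm A against (High, Mid): payoffs 0.9, 3.3 → best response Ultra.
Firm A against (High, High): payoffs 0.9, 2.6 → best response Ultra.
Firm A against (Premium, Mid): payoffs 1.7, 5.4 → best response Ultra.
Firm A against (Premium, High): payoffs 1.5, 5.9 → best response Ultra.
Firm A against (Ultra, Mid): payoffs 3, 4.4 → best response Ultra.
Firm A against (Ultra, High): payoffs 3.8, 5.5 → best response Ultra.
Firm B against (Premium, Mid): payoffs 2.2, 2.4, 0.2 → best response Premium.
Firm B against (Premium, High): payoffs 2.1, 5.4, 3.8 → best response Premium.
Firm B against (Ultra, Mid): payoffs 0.4, 2.2, 6 → best response Ultra.
Firm B against (Ultra, High): payoffs 4.4, 0.7, 0.9 → best response High.
Firm C against (Premium, High): payoffs 0.7, 4.3 → best response High.
Firm C against (Premium, Premium): payoffs 2.3, 4.5 → best response High.
Firm C against (Premium, Ultra): payoffs 1, 4.8 → best response High.
Firm C against (Ultra, High): payoffs 2.5, 5.6 → best response High.
Firm C against (Ultra, Premium): payoffs 0.6, 5.1 → best response High.
Firm C against (Ultra, Ultra): payoffs 0.8, 0.5 → best response Mid.
Mutual best responses: (Ultra, High, High); (Ultra, Ultra, Mid).

Pure-strategy Nash equilibria: (Ultra, High, High), (Ultra, Ultra, Mid)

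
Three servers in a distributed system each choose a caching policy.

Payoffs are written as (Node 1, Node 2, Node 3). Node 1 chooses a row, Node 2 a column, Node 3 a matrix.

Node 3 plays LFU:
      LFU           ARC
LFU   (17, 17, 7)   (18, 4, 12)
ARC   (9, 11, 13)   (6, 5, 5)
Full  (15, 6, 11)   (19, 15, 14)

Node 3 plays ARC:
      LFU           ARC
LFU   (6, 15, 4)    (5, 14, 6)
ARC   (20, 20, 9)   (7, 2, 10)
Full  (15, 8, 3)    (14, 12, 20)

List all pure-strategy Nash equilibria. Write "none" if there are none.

(LFU, LFU, LFU); (Full, ARC, ARC)

For each player, find the best response to each opponent profile; mutual best responses are the pure NE.
Node 1 against (LFU, LFU): payoffs 17, 9, 15 → best response LFU.
Node 1 against (LFU, ARC): payoffs 6, 20, 15 → best response ARC.
Node 1 against (ARC, LFU): payoffs 18, 6, 19 → best response Full.
Node 1 against (ARC, ARC): payoffs 5, 7, 14 → best response Full.
Node 2 against (LFU, LFU): payoffs 17, 4 → best response LFU.
Node 2 against (LFU, ARC): payoffs 15, 14 → best response LFU.
Node 2 against (ARC, LFU): payoffs 11, 5 → best response LFU.
Node 2 against (ARC, ARC): payoffs 20, 2 → best response LFU.
Node 2 against (Full, LFU): payoffs 6, 15 → best response ARC.
Node 2 against (Full, ARC): payoffs 8, 12 → best response ARC.
Node 3 against (LFU, LFU): payoffs 7, 4 → best response LFU.
Node 3 against (LFU, ARC): payoffs 12, 6 → best response LFU.
Node 3 against (ARC, LFU): payoffs 13, 9 → best response LFU.
Node 3 against (ARC, ARC): payoffs 5, 10 → best response ARC.
Node 3 against (Full, LFU): payoffs 11, 3 → best response LFU.
Node 3 against (Full, ARC): payoffs 14, 20 → best response ARC.
Mutual best responses: (LFU, LFU, LFU); (Full, ARC, ARC).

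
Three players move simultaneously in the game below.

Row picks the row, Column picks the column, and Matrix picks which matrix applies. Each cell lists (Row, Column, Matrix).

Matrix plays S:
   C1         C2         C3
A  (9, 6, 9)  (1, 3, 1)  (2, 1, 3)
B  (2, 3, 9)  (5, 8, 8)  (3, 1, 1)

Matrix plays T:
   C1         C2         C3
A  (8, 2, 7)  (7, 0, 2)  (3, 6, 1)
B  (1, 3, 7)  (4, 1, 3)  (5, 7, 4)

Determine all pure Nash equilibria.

Row against (C1, S): payoffs 9, 2 → best response A.
Row against (C1, T): payoffs 8, 1 → best response A.
Row against (C2, S): payoffs 1, 5 → best response B.
Row against (C2, T): payoffs 7, 4 → best response A.
Row against (C3, S): payoffs 2, 3 → best response B.
Row against (C3, T): payoffs 3, 5 → best response B.
Column against (A, S): payoffs 6, 3, 1 → best response C1.
Column against (A, T): payoffs 2, 0, 6 → best response C3.
Column against (B, S): payoffs 3, 8, 1 → best response C2.
Column against (B, T): payoffs 3, 1, 7 → best response C3.
Matrix against (A, C1): payoffs 9, 7 → best response S.
Matrix against (A, C2): payoffs 1, 2 → best response T.
Matrix against (A, C3): payoffs 3, 1 → best response S.
Matrix against (B, C1): payoffs 9, 7 → best response S.
Matrix against (B, C2): payoffs 8, 3 → best response S.
Matrix against (B, C3): payoffs 1, 4 → best response T.
Mutual best responses: (A, C1, S); (B, C2, S); (B, C3, T).

The pure Nash equilibria are (A, C1, S) and (B, C2, S) and (B, C3, T).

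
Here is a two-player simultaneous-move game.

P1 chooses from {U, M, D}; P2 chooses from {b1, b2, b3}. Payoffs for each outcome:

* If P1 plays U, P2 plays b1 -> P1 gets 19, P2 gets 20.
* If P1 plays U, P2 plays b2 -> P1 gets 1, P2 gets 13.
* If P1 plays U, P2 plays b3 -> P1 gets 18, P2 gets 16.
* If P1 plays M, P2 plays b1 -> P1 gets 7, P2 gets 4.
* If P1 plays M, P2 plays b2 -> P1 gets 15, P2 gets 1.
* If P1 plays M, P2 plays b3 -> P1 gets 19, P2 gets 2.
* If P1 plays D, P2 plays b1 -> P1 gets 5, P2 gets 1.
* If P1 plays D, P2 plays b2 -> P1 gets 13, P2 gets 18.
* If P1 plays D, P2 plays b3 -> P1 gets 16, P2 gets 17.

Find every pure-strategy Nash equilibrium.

The unique pure-strategy Nash equilibrium is (U, b1).

(U, b1): P1 gets 19, best alternative 7; P2 gets 20, best alternative 16. No profitable deviation — NE.
(U, b2): P1 can switch to M (1 → 15). Not NE.
(U, b3): P1 can switch to M (18 → 19). Not NE.
(M, b1): P1 can switch to U (7 → 19). Not NE.
(M, b2): P2 can switch to b1 (1 → 4). Not NE.
(M, b3): P2 can switch to b1 (2 → 4). Not NE.
(D, b1): P1 can switch to U (5 → 19). Not NE.
(The remaining 2 profiles each have a profitable deviation by the same check.)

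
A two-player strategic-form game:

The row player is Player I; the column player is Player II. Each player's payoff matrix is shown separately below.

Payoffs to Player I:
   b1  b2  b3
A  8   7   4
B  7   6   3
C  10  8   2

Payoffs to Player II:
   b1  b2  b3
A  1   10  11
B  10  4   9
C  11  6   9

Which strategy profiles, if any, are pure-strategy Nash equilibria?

Pure-strategy Nash equilibria: (A, b3), (C, b1)

(A, b1): Player I can switch to C (8 → 10). Not NE.
(A, b2): Player I can switch to C (7 → 8). Not NE.
(A, b3): Player I gets 4, best alternative 3; Player II gets 11, best alternative 10. No profitable deviation — NE.
(B, b1): Player I can switch to A (7 → 8). Not NE.
(B, b2): Player I can switch to A (6 → 7). Not NE.
(B, b3): Player I can switch to A (3 → 4). Not NE.
(C, b1): Player I gets 10, best alternative 8; Player II gets 11, best alternative 9. No profitable deviation — NE.
(C, b2): Player II can switch to b1 (6 → 11). Not NE.
(C, b3): Player I can switch to A (2 → 4). Not NE.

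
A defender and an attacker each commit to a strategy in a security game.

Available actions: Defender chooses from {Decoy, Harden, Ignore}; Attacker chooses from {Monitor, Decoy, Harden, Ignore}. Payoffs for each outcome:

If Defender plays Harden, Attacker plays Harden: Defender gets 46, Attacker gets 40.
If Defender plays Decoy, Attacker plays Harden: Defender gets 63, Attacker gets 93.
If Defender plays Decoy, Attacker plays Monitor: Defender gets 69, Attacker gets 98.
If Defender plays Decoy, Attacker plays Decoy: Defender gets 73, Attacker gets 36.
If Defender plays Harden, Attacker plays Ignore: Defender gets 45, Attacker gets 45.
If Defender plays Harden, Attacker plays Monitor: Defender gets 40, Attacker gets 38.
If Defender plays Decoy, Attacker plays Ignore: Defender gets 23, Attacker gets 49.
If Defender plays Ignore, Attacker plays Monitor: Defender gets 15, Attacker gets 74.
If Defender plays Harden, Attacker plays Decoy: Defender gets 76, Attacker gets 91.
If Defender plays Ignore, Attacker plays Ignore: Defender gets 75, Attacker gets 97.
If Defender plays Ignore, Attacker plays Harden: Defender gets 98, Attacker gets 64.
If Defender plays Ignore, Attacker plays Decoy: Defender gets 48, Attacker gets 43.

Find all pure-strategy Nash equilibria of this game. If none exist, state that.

Mark each player's best response to every combination of opponents' strategies; a profile where every player is best-responding is a pure Nash equilibrium.
Defender against Monitor: payoffs 69, 40, 15 → best response Decoy.
Defender against Decoy: payoffs 73, 76, 48 → best response Harden.
Defender against Harden: payoffs 63, 46, 98 → best response Ignore.
Defender against Ignore: payoffs 23, 45, 75 → best response Ignore.
Attacker against Decoy: payoffs 98, 36, 93, 49 → best response Monitor.
Attacker against Harden: payoffs 38, 91, 40, 45 → best response Decoy.
Attacker against Ignore: payoffs 74, 43, 64, 97 → best response Ignore.
Mutual best responses: (Decoy, Monitor); (Harden, Decoy); (Ignore, Ignore).

The pure Nash equilibria are (Decoy, Monitor); (Harden, Decoy); (Ignore, Ignore).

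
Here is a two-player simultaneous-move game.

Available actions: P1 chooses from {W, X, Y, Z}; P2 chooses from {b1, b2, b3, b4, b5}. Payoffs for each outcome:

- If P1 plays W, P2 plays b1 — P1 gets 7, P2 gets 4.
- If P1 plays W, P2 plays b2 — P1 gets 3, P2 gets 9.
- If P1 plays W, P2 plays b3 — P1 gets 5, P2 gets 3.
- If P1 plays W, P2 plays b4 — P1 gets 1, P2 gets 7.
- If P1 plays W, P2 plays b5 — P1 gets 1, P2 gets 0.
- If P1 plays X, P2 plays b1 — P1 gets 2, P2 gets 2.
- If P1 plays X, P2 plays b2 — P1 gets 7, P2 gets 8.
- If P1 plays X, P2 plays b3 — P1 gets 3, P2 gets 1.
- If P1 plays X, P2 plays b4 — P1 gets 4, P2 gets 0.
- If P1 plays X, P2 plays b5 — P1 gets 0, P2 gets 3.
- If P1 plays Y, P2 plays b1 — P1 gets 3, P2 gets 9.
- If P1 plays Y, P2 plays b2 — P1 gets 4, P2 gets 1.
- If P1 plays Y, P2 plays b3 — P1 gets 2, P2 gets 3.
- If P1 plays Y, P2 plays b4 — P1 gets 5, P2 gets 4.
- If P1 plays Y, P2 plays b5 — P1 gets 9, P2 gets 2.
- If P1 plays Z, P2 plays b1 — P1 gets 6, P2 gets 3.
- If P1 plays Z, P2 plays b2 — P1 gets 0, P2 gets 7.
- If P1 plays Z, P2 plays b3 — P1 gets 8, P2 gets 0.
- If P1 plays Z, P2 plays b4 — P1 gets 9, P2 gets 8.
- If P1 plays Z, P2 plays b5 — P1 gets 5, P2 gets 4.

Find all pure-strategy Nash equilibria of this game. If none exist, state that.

(W, b1): P2 can switch to b2 (4 → 9). Not NE.
(W, b2): P1 can switch to X (3 → 7). Not NE.
(W, b3): P1 can switch to Z (5 → 8). Not NE.
(W, b4): P1 can switch to X (1 → 4). Not NE.
(W, b5): P1 can switch to Y (1 → 9). Not NE.
(X, b1): P1 can switch to W (2 → 7). Not NE.
(X, b2): P1 gets 7, best alternative 4; P2 gets 8, best alternative 3. No profitable deviation — NE.
(Z, b4): P1 gets 9, best alternative 5; P2 gets 8, best alternative 7. No profitable deviation — NE.
(The remaining 12 profiles each have a profitable deviation by the same check.)

Pure-strategy Nash equilibria: (X, b2) and (Z, b4)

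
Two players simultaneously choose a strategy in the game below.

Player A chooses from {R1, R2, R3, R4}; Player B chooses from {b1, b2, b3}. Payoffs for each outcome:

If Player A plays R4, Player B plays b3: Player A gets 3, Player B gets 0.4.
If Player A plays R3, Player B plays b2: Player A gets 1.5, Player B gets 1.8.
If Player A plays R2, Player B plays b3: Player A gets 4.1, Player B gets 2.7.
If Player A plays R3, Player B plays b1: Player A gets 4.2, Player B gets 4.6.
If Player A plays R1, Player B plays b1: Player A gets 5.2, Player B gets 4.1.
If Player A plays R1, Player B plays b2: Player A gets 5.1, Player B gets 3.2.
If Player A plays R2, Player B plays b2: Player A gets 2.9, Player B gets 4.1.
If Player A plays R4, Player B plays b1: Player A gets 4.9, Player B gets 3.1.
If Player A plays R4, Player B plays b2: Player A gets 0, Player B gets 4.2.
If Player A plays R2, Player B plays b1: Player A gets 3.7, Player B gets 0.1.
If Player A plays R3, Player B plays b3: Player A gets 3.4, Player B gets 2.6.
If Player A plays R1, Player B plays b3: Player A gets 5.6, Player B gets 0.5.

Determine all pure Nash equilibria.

(R1, b1)

Player A against b1: payoffs 5.2, 3.7, 4.2, 4.9 → best response R1.
Player A against b2: payoffs 5.1, 2.9, 1.5, 0 → best response R1.
Player A against b3: payoffs 5.6, 4.1, 3.4, 3 → best response R1.
Player B against R1: payoffs 4.1, 3.2, 0.5 → best response b1.
Player B against R2: payoffs 0.1, 4.1, 2.7 → best response b2.
Player B against R3: payoffs 4.6, 1.8, 2.6 → best response b1.
Player B against R4: payoffs 3.1, 4.2, 0.4 → best response b2.
Mutual best responses: (R1, b1).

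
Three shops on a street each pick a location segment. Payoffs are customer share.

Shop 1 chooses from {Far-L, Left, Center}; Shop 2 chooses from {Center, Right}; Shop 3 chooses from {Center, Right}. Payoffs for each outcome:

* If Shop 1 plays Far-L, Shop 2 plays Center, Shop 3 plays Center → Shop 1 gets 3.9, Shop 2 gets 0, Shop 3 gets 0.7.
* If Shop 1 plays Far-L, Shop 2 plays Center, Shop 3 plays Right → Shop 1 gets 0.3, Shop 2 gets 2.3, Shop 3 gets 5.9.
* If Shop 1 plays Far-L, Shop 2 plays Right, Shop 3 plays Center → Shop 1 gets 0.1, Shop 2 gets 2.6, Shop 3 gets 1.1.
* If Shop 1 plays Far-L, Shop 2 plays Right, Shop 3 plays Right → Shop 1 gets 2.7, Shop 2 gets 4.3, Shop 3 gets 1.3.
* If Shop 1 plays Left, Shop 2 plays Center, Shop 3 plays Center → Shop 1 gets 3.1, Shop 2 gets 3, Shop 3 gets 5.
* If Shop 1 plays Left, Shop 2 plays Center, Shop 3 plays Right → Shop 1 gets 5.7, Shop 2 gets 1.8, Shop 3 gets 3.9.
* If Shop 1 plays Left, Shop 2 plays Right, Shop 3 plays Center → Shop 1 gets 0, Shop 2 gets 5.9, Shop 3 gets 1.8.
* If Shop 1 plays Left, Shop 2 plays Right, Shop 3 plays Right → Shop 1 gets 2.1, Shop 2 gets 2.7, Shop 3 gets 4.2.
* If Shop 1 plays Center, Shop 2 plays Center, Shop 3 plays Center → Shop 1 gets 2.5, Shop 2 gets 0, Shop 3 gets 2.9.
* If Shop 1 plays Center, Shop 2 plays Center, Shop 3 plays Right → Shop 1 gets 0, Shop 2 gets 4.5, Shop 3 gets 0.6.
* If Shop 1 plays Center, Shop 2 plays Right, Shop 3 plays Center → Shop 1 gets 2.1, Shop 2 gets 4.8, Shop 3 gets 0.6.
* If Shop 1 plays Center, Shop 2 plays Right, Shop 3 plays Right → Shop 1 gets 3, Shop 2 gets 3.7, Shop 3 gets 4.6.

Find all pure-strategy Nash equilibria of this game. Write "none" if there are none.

Shop 1 against (Center, Center): payoffs 3.9, 3.1, 2.5 → best response Far-L.
Shop 1 against (Center, Right): payoffs 0.3, 5.7, 0 → best response Left.
Shop 1 against (Right, Center): payoffs 0.1, 0, 2.1 → best response Center.
Shop 1 against (Right, Right): payoffs 2.7, 2.1, 3 → best response Center.
Shop 2 against (Far-L, Center): payoffs 0, 2.6 → best response Right.
Shop 2 against (Far-L, Right): payoffs 2.3, 4.3 → best response Right.
Shop 2 against (Left, Center): payoffs 3, 5.9 → best response Right.
Shop 2 against (Left, Right): payoffs 1.8, 2.7 → best response Right.
Shop 2 against (Center, Center): payoffs 0, 4.8 → best response Right.
Shop 2 against (Center, Right): payoffs 4.5, 3.7 → best response Center.
Shop 3 against (Far-L, Center): payoffs 0.7, 5.9 → best response Right.
Shop 3 against (Far-L, Right): payoffs 1.1, 1.3 → best response Right.
Shop 3 against (Left, Center): payoffs 5, 3.9 → best response Center.
Shop 3 against (Left, Right): payoffs 1.8, 4.2 → best response Right.
Shop 3 against (Center, Center): payoffs 2.9, 0.6 → best response Center.
Shop 3 against (Center, Right): payoffs 0.6, 4.6 → best response Right.
No profile is a mutual best response for all players.

There is no pure-strategy Nash equilibrium.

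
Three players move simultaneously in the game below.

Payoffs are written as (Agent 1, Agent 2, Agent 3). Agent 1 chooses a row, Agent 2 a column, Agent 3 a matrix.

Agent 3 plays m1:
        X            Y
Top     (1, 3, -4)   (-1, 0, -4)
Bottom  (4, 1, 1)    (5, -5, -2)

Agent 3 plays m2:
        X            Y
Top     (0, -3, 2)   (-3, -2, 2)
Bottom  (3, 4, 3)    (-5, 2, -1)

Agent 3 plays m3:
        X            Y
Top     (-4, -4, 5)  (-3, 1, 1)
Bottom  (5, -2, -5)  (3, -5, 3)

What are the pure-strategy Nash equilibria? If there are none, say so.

(Top, X, m1): Agent 1 can switch to Bottom (1 → 4). Not NE.
(Top, X, m2): Agent 1 can switch to Bottom (0 → 3). Not NE.
(Top, X, m3): Agent 1 can switch to Bottom (-4 → 5). Not NE.
(Top, Y, m1): Agent 1 can switch to Bottom (-1 → 5). Not NE.
(Top, Y, m2): Agent 1 gets -3, best alternative -5; Agent 2 gets -2, best alternative -3; Agent 3 gets 2, best alternative 1. No profitable deviation — NE.
(Top, Y, m3): Agent 1 can switch to Bottom (-3 → 3). Not NE.
(Bottom, X, m1): Agent 3 can switch to m2 (1 → 3). Not NE.
(Bottom, X, m2): Agent 1 gets 3, best alternative 0; Agent 2 gets 4, best alternative 2; Agent 3 gets 3, best alternative 1. No profitable deviation — NE.
(Bottom, X, m3): Agent 3 can switch to m1 (-5 → 1). Not NE.
(Bottom, Y, m1): Agent 2 can switch to X (-5 → 1). Not NE.
(Bottom, Y, m2): Agent 1 can switch to Top (-5 → -3). Not NE.
(Bottom, Y, m3): Agent 2 can switch to X (-5 → -2). Not NE.

The pure Nash equilibria are (Top, Y, m2), (Bottom, X, m2).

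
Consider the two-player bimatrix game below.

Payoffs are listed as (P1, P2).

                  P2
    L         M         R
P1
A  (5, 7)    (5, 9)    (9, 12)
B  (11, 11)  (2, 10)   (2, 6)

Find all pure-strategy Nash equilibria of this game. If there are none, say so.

The pure Nash equilibria are (A, R); (B, L).

P1 against L: payoffs 5, 11 → best response B.
P1 against M: payoffs 5, 2 → best response A.
P1 against R: payoffs 9, 2 → best response A.
P2 against A: payoffs 7, 9, 12 → best response R.
P2 against B: payoffs 11, 10, 6 → best response L.
Mutual best responses: (A, R); (B, L).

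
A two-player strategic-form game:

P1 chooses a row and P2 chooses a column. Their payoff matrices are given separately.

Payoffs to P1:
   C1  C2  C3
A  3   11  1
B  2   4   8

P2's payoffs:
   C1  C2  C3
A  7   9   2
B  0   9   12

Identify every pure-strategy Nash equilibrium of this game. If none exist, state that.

Pure-strategy Nash equilibria: (A, C2), (B, C3)

For each strategy profile, look for a profitable unilateral deviation.
(A, C1): P2 can switch to C2 (7 → 9). Not NE.
(A, C2): P1 gets 11, best alternative 4; P2 gets 9, best alternative 7. No profitable deviation — NE.
(A, C3): P1 can switch to B (1 → 8). Not NE.
(B, C1): P1 can switch to A (2 → 3). Not NE.
(B, C2): P1 can switch to A (4 → 11). Not NE.
(B, C3): P1 gets 8, best alternative 1; P2 gets 12, best alternative 9. No profitable deviation — NE.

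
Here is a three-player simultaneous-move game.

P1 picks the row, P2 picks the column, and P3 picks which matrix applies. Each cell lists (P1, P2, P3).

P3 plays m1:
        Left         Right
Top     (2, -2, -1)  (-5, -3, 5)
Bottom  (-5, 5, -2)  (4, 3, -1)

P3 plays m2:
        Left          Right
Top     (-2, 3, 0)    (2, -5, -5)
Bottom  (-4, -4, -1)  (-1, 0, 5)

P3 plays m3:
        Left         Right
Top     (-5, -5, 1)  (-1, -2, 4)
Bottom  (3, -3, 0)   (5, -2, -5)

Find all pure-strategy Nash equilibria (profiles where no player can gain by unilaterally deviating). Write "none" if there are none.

Mark each player's best response to every combination of opponents' strategies; a profile where every player is best-responding is a pure Nash equilibrium.
P1 against (Left, m1): payoffs 2, -5 → best response Top.
P1 against (Left, m2): payoffs -2, -4 → best response Top.
P1 against (Left, m3): payoffs -5, 3 → best response Bottom.
P1 against (Right, m1): payoffs -5, 4 → best response Bottom.
P1 against (Right, m2): payoffs 2, -1 → best response Top.
P1 against (Right, m3): payoffs -1, 5 → best response Bottom.
P2 against (Top, m1): payoffs -2, -3 → best response Left.
P2 against (Top, m2): payoffs 3, -5 → best response Left.
P2 against (Top, m3): payoffs -5, -2 → best response Right.
P2 against (Bottom, m1): payoffs 5, 3 → best response Left.
P2 against (Bottom, m2): payoffs -4, 0 → best response Right.
P2 against (Bottom, m3): payoffs -3, -2 → best response Right.
P3 against (Top, Left): payoffs -1, 0, 1 → best response m3.
P3 against (Top, Right): payoffs 5, -5, 4 → best response m1.
P3 against (Bottom, Left): payoffs -2, -1, 0 → best response m3.
P3 against (Bottom, Right): payoffs -1, 5, -5 → best response m2.
No profile is a mutual best response for all players.

This game has no pure Nash equilibrium.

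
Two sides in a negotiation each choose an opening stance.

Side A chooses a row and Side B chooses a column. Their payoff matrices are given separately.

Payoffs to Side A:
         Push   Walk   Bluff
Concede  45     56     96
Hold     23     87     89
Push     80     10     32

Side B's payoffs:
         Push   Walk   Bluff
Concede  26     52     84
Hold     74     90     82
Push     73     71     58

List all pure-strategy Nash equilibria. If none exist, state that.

Side A against Push: payoffs 45, 23, 80 → best response Push.
Side A against Walk: payoffs 56, 87, 10 → best response Hold.
Side A against Bluff: payoffs 96, 89, 32 → best response Concede.
Side B against Concede: payoffs 26, 52, 84 → best response Bluff.
Side B against Hold: payoffs 74, 90, 82 → best response Walk.
Side B against Push: payoffs 73, 71, 58 → best response Push.
Mutual best responses: (Concede, Bluff); (Hold, Walk); (Push, Push).

(Concede, Bluff) and (Hold, Walk) and (Push, Push)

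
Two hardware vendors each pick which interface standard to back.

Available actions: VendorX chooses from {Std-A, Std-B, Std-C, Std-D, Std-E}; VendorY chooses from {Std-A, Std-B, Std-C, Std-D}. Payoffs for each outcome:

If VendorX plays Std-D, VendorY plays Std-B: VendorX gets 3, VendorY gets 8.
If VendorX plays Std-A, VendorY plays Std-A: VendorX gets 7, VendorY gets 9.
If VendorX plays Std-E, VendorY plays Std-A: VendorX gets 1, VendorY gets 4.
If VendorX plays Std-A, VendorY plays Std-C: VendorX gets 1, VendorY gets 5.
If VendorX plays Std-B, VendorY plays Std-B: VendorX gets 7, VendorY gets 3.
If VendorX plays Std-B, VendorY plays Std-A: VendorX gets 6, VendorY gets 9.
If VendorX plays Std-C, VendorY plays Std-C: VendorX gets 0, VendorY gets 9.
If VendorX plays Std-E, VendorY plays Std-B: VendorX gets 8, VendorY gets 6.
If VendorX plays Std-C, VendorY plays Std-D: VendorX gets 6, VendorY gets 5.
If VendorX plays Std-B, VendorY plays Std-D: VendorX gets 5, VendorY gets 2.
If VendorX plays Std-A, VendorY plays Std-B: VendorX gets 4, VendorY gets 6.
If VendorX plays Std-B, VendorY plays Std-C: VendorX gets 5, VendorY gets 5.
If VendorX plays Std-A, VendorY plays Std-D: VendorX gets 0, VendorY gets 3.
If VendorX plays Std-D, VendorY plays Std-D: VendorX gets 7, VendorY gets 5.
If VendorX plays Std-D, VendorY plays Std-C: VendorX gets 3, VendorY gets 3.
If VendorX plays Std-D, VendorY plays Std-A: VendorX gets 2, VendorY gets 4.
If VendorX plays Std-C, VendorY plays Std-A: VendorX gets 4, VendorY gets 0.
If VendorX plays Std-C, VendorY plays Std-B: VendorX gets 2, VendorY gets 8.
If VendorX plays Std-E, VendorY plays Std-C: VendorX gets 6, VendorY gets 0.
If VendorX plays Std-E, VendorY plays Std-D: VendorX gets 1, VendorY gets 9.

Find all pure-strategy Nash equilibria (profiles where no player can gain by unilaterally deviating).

(Std-A, Std-A): VendorX gets 7, best alternative 6; VendorY gets 9, best alternative 6. No profitable deviation — NE.
(Std-A, Std-B): VendorX can switch to Std-B (4 → 7). Not NE.
(Std-A, Std-C): VendorX can switch to Std-B (1 → 5). Not NE.
(Std-A, Std-D): VendorX can switch to Std-B (0 → 5). Not NE.
(Std-B, Std-A): VendorX can switch to Std-A (6 → 7). Not NE.
(Std-B, Std-B): VendorX can switch to Std-E (7 → 8). Not NE.
(Std-B, Std-C): VendorX can switch to Std-E (5 → 6). Not NE.
(Std-B, Std-D): VendorX can switch to Std-C (5 → 6). Not NE.
(Std-C, Std-A): VendorX can switch to Std-A (4 → 7). Not NE.
(Std-C, Std-B): VendorX can switch to Std-A (2 → 4). Not NE.
(Std-C, Std-C): VendorX can switch to Std-A (0 → 1). Not NE.
(The remaining 9 profiles each have a profitable deviation by the same check.)

The unique pure-strategy Nash equilibrium is (Std-A, Std-A).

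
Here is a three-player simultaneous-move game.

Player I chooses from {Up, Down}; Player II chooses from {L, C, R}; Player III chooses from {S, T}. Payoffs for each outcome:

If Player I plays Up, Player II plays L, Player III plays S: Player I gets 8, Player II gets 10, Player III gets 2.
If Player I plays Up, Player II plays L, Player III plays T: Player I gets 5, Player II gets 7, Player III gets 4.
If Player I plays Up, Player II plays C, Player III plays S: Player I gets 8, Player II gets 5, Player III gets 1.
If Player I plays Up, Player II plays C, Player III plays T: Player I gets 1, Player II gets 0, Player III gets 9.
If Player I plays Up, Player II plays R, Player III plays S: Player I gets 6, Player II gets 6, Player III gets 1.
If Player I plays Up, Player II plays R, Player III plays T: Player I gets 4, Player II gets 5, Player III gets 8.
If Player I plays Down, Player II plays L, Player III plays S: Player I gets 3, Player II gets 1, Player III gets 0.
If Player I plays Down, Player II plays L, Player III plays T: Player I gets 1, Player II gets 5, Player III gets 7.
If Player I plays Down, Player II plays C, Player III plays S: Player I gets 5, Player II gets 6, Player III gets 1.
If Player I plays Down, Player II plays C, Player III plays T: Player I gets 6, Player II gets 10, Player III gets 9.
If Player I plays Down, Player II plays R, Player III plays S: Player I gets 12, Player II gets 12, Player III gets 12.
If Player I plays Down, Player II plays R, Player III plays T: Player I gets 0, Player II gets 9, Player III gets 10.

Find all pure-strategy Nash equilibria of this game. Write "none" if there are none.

(Up, L, T), (Down, C, T), (Down, R, S)

Player I against (L, S): payoffs 8, 3 → best response Up.
Player I against (L, T): payoffs 5, 1 → best response Up.
Player I against (C, S): payoffs 8, 5 → best response Up.
Player I against (C, T): payoffs 1, 6 → best response Down.
Player I against (R, S): payoffs 6, 12 → best response Down.
Player I against (R, T): payoffs 4, 0 → best response Up.
Player II against (Up, S): payoffs 10, 5, 6 → best response L.
Player II against (Up, T): payoffs 7, 0, 5 → best response L.
Player II against (Down, S): payoffs 1, 6, 12 → best response R.
Player II against (Down, T): payoffs 5, 10, 9 → best response C.
Player III against (Up, L): payoffs 2, 4 → best response T.
Player III against (Up, C): payoffs 1, 9 → best response T.
Player III against (Up, R): payoffs 1, 8 → best response T.
Player III against (Down, L): payoffs 0, 7 → best response T.
Player III against (Down, C): payoffs 1, 9 → best response T.
Player III against (Down, R): payoffs 12, 10 → best response S.
Mutual best responses: (Up, L, T); (Down, C, T); (Down, R, S).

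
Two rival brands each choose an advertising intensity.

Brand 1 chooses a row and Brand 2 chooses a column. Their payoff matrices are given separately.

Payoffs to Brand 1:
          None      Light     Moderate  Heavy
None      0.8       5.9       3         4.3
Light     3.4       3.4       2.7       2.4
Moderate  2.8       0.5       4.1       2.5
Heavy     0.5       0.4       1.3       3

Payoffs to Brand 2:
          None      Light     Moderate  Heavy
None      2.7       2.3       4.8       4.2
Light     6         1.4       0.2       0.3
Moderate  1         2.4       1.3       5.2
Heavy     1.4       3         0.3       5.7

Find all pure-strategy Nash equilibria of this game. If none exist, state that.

The unique pure-strategy Nash equilibrium is (Light, None).

(None, None): Brand 1 can switch to Light (0.8 → 3.4). Not NE.
(None, Light): Brand 2 can switch to None (2.3 → 2.7). Not NE.
(None, Moderate): Brand 1 can switch to Moderate (3 → 4.1). Not NE.
(None, Heavy): Brand 2 can switch to Moderate (4.2 → 4.8). Not NE.
(Light, None): Brand 1 gets 3.4, best alternative 2.8; Brand 2 gets 6, best alternative 1.4. No profitable deviation — NE.
(Light, Light): Brand 1 can switch to None (3.4 → 5.9). Not NE.
(Light, Moderate): Brand 1 can switch to None (2.7 → 3). Not NE.
(The remaining 9 profiles each have a profitable deviation by the same check.)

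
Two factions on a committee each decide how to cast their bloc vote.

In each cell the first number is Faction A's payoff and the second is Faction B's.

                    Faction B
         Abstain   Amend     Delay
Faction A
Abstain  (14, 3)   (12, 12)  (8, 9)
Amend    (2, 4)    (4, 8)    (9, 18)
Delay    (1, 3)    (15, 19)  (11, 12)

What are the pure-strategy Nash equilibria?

(Delay, Amend)

For each strategy profile, look for a profitable unilateral deviation.
(Abstain, Abstain): Faction B can switch to Amend (3 → 12). Not NE.
(Abstain, Amend): Faction A can switch to Delay (12 → 15). Not NE.
(Abstain, Delay): Faction A can switch to Amend (8 → 9). Not NE.
(Amend, Abstain): Faction A can switch to Abstain (2 → 14). Not NE.
(Amend, Amend): Faction A can switch to Abstain (4 → 12). Not NE.
(Amend, Delay): Faction A can switch to Delay (9 → 11). Not NE.
(Delay, Abstain): Faction A can switch to Abstain (1 → 14). Not NE.
(Delay, Amend): Faction A gets 15, best alternative 12; Faction B gets 19, best alternative 12. No profitable deviation — NE.
(Delay, Delay): Faction B can switch to Amend (12 → 19). Not NE.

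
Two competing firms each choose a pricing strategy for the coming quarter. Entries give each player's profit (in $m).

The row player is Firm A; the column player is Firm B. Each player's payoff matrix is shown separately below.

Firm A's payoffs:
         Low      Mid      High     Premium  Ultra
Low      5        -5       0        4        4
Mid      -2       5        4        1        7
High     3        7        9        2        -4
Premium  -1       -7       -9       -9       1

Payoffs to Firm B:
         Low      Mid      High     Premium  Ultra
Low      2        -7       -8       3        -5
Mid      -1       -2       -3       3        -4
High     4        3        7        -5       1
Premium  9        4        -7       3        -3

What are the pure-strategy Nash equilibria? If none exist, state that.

The pure Nash equilibria are (Low, Premium) and (High, High).

Check each profile: it is a Nash equilibrium iff no player can strictly gain by switching unilaterally.
(Low, Low): Firm B can switch to Premium (2 → 3). Not NE.
(Low, Mid): Firm A can switch to Mid (-5 → 5). Not NE.
(Low, High): Firm A can switch to Mid (0 → 4). Not NE.
(Low, Premium): Firm A gets 4, best alternative 2; Firm B gets 3, best alternative 2. No profitable deviation — NE.
(Low, Ultra): Firm A can switch to Mid (4 → 7). Not NE.
(Mid, Low): Firm A can switch to Low (-2 → 5). Not NE.
(Mid, Mid): Firm A can switch to High (5 → 7). Not NE.
(Mid, High): Firm A can switch to High (4 → 9). Not NE.
(Mid, Premium): Firm A can switch to Low (1 → 4). Not NE.
(Mid, Ultra): Firm B can switch to Low (-4 → -1). Not NE.
(High, Low): Firm A can switch to Low (3 → 5). Not NE.
(High, High): Firm A gets 9, best alternative 4; Firm B gets 7, best alternative 4. No profitable deviation — NE.
(The remaining 8 profiles each have a profitable deviation by the same check.)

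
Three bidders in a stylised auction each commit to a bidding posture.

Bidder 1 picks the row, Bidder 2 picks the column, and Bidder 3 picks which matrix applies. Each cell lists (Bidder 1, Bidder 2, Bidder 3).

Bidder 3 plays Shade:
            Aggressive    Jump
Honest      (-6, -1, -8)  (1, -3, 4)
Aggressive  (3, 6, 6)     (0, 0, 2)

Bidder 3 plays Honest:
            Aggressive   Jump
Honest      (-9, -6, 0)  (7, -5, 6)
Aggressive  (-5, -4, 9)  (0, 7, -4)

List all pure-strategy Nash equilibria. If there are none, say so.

Bidder 1 against (Aggressive, Shade): payoffs -6, 3 → best response Aggressive.
Bidder 1 against (Aggressive, Honest): payoffs -9, -5 → best response Aggressive.
Bidder 1 against (Jump, Shade): payoffs 1, 0 → best response Honest.
Bidder 1 against (Jump, Honest): payoffs 7, 0 → best response Honest.
Bidder 2 against (Honest, Shade): payoffs -1, -3 → best response Aggressive.
Bidder 2 against (Honest, Honest): payoffs -6, -5 → best response Jump.
Bidder 2 against (Aggressive, Shade): payoffs 6, 0 → best response Aggressive.
Bidder 2 against (Aggressive, Honest): payoffs -4, 7 → best response Jump.
Bidder 3 against (Honest, Aggressive): payoffs -8, 0 → best response Honest.
Bidder 3 against (Honest, Jump): payoffs 4, 6 → best response Honest.
Bidder 3 against (Aggressive, Aggressive): payoffs 6, 9 → best response Honest.
Bidder 3 against (Aggressive, Jump): payoffs 2, -4 → best response Shade.
Mutual best responses: (Honest, Jump, Honest).

(Honest, Jump, Honest)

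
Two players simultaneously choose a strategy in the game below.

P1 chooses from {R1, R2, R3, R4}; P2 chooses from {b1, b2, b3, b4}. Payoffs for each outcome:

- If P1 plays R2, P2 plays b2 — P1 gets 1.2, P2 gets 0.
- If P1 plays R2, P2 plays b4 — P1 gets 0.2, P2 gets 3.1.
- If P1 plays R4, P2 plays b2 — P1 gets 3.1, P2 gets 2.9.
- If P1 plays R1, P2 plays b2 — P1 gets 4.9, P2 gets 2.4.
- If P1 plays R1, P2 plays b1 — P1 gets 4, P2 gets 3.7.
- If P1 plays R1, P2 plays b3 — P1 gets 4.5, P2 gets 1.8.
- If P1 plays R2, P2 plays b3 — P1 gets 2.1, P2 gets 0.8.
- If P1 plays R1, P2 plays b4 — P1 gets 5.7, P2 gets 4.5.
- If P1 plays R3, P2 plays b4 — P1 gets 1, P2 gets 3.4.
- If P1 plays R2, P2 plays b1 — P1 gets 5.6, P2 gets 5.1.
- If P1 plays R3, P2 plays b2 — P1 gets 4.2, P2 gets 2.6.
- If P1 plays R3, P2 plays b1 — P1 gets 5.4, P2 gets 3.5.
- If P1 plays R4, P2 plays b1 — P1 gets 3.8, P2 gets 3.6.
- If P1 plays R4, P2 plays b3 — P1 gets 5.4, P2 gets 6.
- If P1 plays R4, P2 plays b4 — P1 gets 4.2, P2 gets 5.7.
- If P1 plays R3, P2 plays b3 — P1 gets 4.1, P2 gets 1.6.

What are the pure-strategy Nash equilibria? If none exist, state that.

(R1, b1): P1 can switch to R2 (4 → 5.6). Not NE.
(R1, b2): P2 can switch to b1 (2.4 → 3.7). Not NE.
(R1, b3): P1 can switch to R4 (4.5 → 5.4). Not NE.
(R1, b4): P1 gets 5.7, best alternative 4.2; P2 gets 4.5, best alternative 3.7. No profitable deviation — NE.
(R2, b1): P1 gets 5.6, best alternative 5.4; P2 gets 5.1, best alternative 3.1. No profitable deviation — NE.
(R2, b2): P1 can switch to R1 (1.2 → 4.9). Not NE.
(R2, b3): P1 can switch to R1 (2.1 → 4.5). Not NE.
(R2, b4): P1 can switch to R1 (0.2 → 5.7). Not NE.
(R3, b1): P1 can switch to R2 (5.4 → 5.6). Not NE.
(R3, b2): P1 can switch to R1 (4.2 → 4.9). Not NE.
(R3, b3): P1 can switch to R1 (4.1 → 4.5). Not NE.
(R3, b4): P1 can switch to R1 (1 → 5.7). Not NE.
(R4, b3): P1 gets 5.4, best alternative 4.5; P2 gets 6, best alternative 5.7. No profitable deviation — NE.
(The remaining 3 profiles each have a profitable deviation by the same check.)

Pure-strategy Nash equilibria: (R1, b4); (R2, b1); (R4, b3)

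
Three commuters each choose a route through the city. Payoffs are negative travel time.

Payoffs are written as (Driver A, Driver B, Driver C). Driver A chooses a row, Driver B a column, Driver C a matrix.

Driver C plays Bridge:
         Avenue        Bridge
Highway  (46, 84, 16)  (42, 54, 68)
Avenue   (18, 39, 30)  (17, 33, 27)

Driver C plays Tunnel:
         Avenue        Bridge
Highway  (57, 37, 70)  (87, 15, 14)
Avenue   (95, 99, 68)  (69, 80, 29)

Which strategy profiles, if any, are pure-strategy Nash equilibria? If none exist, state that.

Pure NE: (Avenue, Avenue, Tunnel)

For each player, find the best response to each opponent profile; mutual best responses are the pure NE.
Driver A against (Avenue, Bridge): payoffs 46, 18 → best response Highway.
Driver A against (Avenue, Tunnel): payoffs 57, 95 → best response Avenue.
Driver A against (Bridge, Bridge): payoffs 42, 17 → best response Highway.
Driver A against (Bridge, Tunnel): payoffs 87, 69 → best response Highway.
Driver B against (Highway, Bridge): payoffs 84, 54 → best response Avenue.
Driver B against (Highway, Tunnel): payoffs 37, 15 → best response Avenue.
Driver B against (Avenue, Bridge): payoffs 39, 33 → best response Avenue.
Driver B against (Avenue, Tunnel): payoffs 99, 80 → best response Avenue.
Driver C against (Highway, Avenue): payoffs 16, 70 → best response Tunnel.
Driver C against (Highway, Bridge): payoffs 68, 14 → best response Bridge.
Driver C against (Avenue, Avenue): payoffs 30, 68 → best response Tunnel.
Driver C against (Avenue, Bridge): payoffs 27, 29 → best response Tunnel.
Mutual best responses: (Avenue, Avenue, Tunnel).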